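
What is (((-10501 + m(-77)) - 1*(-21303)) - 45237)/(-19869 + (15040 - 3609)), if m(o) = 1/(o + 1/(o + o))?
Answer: 408364819/100066242 ≈ 4.0809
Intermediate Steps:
m(o) = 1/(o + 1/(2*o))
(((-10501 + m(-77)) - 1*(-21303)) - 45237)/(-19869 + (15040 - 3609)) = (((-10501 + 2*(-77)/(1 + 2*(-77)**2)) - 1*(-21303)) - 45237)/(-19869 + (15040 - 3609)) = (((-10501 + 2*(-77)/(1 + 2*5929)) + 21303) - 45237)/(-19869 + 11431) = (((-10501 + 2*(-77)/(1 + 11858)) + 21303) - 45237)/(-8438) = (((-10501 + 2*(-77)/11859) + 21303) - 45237)*(-1/8438) = (((-10501 + 2*(-77)*(1/11859)) + 21303) - 45237)*(-1/8438) = (((-10501 - 154/11859) + 21303) - 45237)*(-1/8438) = ((-124531513/11859 + 21303) - 45237)*(-1/8438) = (128100764/11859 - 45237)*(-1/8438) = -408364819/11859*(-1/8438) = 408364819/100066242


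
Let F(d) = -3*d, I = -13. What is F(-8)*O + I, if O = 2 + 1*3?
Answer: 107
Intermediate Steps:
O = 5 (O = 2 + 3 = 5)
F(-8)*O + I = -3*(-8)*5 - 13 = 24*5 - 13 = 120 - 13 = 107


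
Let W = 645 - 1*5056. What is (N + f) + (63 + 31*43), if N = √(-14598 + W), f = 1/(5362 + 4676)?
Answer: 14013049/10038 + I*√19009 ≈ 1396.0 + 137.87*I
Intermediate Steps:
f = 1/10038 ≈ 9.9621e-5
W = -4411 (W = 645 - 5056 = -4411)
N = I*√19009 (N = √(-14598 - 4411) = √(-19009) = I*√19009 ≈ 137.87*I)
(N + f) + (63 + 31*43) = (I*√19009 + 1/10038) + (63 + 31*43) = (1/10038 + I*√19009) + (63 + 1333) = (1/10038 + I*√19009) + 1396 = 14013049/10038 + I*√19009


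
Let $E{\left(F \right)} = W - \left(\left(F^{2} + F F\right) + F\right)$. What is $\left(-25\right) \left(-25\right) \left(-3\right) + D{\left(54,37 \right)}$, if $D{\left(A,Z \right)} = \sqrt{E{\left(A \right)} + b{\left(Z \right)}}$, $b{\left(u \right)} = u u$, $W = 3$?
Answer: $-1875 + i \sqrt{4514} \approx -1875.0 + 67.186 i$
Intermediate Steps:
$E{\left(F \right)} = 3 - F - 2 F^{2}$ ($E{\left(F \right)} = 3 - \left(\left(F^{2} + F F\right) + F\right) = 3 - \left(\left(F^{2} + F^{2}\right) + F\right) = 3 - \left(2 F^{2} + F\right) = 3 - \left(F + 2 F^{2}\right) = 3 - F - 2 F^{2}$)
$b{\left(u \right)} = u^{2}$
$D{\left(A,Z \right)} = \sqrt{3 + Z^{2} - A - 2 A^{2}}$ ($D{\left(A,Z \right)} = \sqrt{\left(3 - A - 2 A^{2}\right) + Z^{2}} = \sqrt{3 + Z^{2} - A - 2 A^{2}}$)
$\left(-25\right) \left(-25\right) \left(-3\right) + D{\left(54,37 \right)} = \left(-25\right) \left(-25\right) \left(-3\right) + \sqrt{3 + 37^{2} - 54 - 2 \cdot 54^{2}} = 625 \left(-3\right) + \sqrt{3 + 1369 - 54 - 5832} = -1875 + \sqrt{3 + 1369 - 54 - 5832} = -1875 + \sqrt{-4514} = -1875 + i \sqrt{4514}$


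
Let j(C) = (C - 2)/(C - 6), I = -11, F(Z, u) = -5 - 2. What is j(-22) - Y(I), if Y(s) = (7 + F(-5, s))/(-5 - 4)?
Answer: 6/7 ≈ 0.85714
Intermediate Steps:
F(Z, u) = -7
j(C) = (-2 + C)/(-6 + C)
Y(s) = 0 (Y(s) = (7 - 7)/(-5 - 4) = 0/(-9) = 0*(-⅑) = 0)
j(-22) - Y(I) = (-2 - 22)/(-6 - 22) - 1*0 = -24/(-28) + 0 = -1/28*(-24) + 0 = 6/7 + 0 = 6/7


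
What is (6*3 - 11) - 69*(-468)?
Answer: 32299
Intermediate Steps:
(6*3 - 11) - 69*(-468) = (18 - 11) + 32292 = 7 + 32292 = 32299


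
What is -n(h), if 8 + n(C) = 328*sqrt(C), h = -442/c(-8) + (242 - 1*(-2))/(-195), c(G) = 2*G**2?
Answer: 8 - 41*I*sqrt(11448645)/195 ≈ 8.0 - 711.42*I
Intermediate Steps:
h = -58711/12480 (h = -442/(2*(-8)**2) + (242 - 1*(-2))/(-195) = -442/(2*64) + (242 + 2)*(-1/195) = -442/128 + 244*(-1/195) = -442*1/128 - 244/195 = -221/64 - 244/195 = -58711/12480 ≈ -4.7044)
n(C) = -8 + 328*sqrt(C)
-n(h) = -(-8 + 328*sqrt(-58711/12480)) = -(-8 + 328*(I*sqrt(11448645)/1560)) = -(-8 + 41*I*sqrt(11448645)/195) = 8 - 41*I*sqrt(11448645)/195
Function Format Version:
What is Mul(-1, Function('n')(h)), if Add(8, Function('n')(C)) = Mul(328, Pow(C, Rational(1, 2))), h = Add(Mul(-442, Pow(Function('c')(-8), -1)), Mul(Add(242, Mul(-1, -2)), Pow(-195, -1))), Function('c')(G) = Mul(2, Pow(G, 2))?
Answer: Add(8, Mul(Rational(-41, 195), I, Pow(11448645, Rational(1, 2)))) ≈ Add(8.0000, Mul(-711.42, I))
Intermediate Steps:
h = Rational(-58711, 12480) (h = Add(Mul(-442, Pow(Mul(2, Pow(-8, 2)), -1)), Mul(Add(242, Mul(-1, -2)), Pow(-195, -1))) = Add(Mul(-442, Pow(Mul(2, 64), -1)), Mul(Add(242, 2), Rational(-1, 195))) = Add(Mul(-442, Pow(128, -1)), Mul(244, Rational(-1, 195))) = Add(Mul(-442, Rational(1, 128)), Rational(-244, 195)) = Add(Rational(-221, 64), Rational(-244, 195)) = Rational(-58711, 12480) ≈ -4.7044)
Function('n')(C) = Add(-8, Mul(328, Pow(C, Rational(1, 2))))
Mul(-1, Function('n')(h)) = Mul(-1, Add(-8, Mul(328, Pow(Rational(-58711, 12480), Rational(1, 2))))) = Mul(-1, Add(-8, Mul(328, Mul(Rational(1, 1560), I, Pow(11448645, Rational(1, 2)))))) = Mul(-1, Add(-8, Mul(Rational(41, 195), I, Pow(11448645, Rational(1, 2))))) = Add(8, Mul(Rational(-41, 195), I, Pow(11448645, Rational(1, 2))))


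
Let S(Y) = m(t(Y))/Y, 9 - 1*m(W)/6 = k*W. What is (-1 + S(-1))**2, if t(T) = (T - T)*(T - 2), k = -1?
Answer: 3025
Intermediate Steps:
t(T) = 0 (t(T) = 0*(-2 + T) = 0)
m(W) = 54 + 6*W (m(W) = 54 - (-6)*W = 54 + 6*W)
S(Y) = 54/Y (S(Y) = (54 + 6*0)/Y = (54 + 0)/Y = 54/Y)
(-1 + S(-1))**2 = (-1 + 54/(-1))**2 = (-1 + 54*(-1))**2 = (-1 - 54)**2 = (-55)**2 = 3025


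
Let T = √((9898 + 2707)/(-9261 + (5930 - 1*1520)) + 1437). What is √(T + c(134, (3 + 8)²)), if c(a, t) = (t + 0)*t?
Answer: √(781258401 + 231*√76541102)/231 ≈ 121.16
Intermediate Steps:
c(a, t) = t² (c(a, t) = t*t = t²)
T = √76541102/231 (T = √(12605/(-9261 + (5930 - 1520)) + 1437) = √(12605/(-9261 + 4410) + 1437) = √(12605/(-4851) + 1437) = √(12605*(-1/4851) + 1437) = √(-12605/4851 + 1437) = √(6958282/4851) = √76541102/231 ≈ 37.873)
√(T + c(134, (3 + 8)²)) = √(√76541102/231 + ((3 + 8)²)²) = √(√76541102/231 + (11²)²) = √(√76541102/231 + 121²) = √(√76541102/231 + 14641) = √(14641 + √76541102/231)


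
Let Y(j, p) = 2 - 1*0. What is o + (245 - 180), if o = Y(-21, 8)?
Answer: 67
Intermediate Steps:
Y(j, p) = 2 (Y(j, p) = 2 + 0 = 2)
o = 2
o + (245 - 180) = 2 + (245 - 180) = 2 + 65 = 67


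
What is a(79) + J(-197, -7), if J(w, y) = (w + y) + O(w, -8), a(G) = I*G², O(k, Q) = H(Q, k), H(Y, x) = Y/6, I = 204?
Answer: 3818876/3 ≈ 1.2730e+6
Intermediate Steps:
H(Y, x) = Y/6 (H(Y, x) = Y*(⅙) = Y/6)
O(k, Q) = Q/6
a(G) = 204*G²
J(w, y) = -4/3 + w + y (J(w, y) = (w + y) + (⅙)*(-8) = (w + y) - 4/3 = -4/3 + w + y)
a(79) + J(-197, -7) = 204*79² + (-4/3 - 197 - 7) = 204*6241 - 616/3 = 1273164 - 616/3 = 3818876/3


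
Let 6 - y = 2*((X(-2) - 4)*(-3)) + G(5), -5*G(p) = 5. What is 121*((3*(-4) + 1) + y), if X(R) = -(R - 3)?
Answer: 242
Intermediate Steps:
G(p) = -1 (G(p) = -⅕*5 = -1)
X(R) = 3 - R (X(R) = -(-3 + R) = 3 - R)
y = 13 (y = 6 - (2*(((3 - 1*(-2)) - 4)*(-3)) - 1) = 6 - (2*(((3 + 2) - 4)*(-3)) - 1) = 6 - (2*((5 - 4)*(-3)) - 1) = 6 - (2*(1*(-3)) - 1) = 6 - (2*(-3) - 1) = 6 - (-6 - 1) = 6 - 1*(-7) = 6 + 7 = 13)
121*((3*(-4) + 1) + y) = 121*((3*(-4) + 1) + 13) = 121*((-12 + 1) + 13) = 121*(-11 + 13) = 121*2 = 242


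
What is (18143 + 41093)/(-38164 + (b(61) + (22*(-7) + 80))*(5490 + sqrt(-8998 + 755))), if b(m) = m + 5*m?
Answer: 5793710261/153104057388 - 1081057*I*sqrt(8243)/153104057388 ≈ 0.037842 - 0.00064107*I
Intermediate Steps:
b(m) = 6*m
(18143 + 41093)/(-38164 + (b(61) + (22*(-7) + 80))*(5490 + sqrt(-8998 + 755))) = (18143 + 41093)/(-38164 + (6*61 + (22*(-7) + 80))*(5490 + sqrt(-8998 + 755))) = 59236/(-38164 + (366 + (-154 + 80))*(5490 + sqrt(-8243))) = 59236/(-38164 + (366 - 74)*(5490 + I*sqrt(8243))) = 59236/(-38164 + 292*(5490 + I*sqrt(8243))) = 59236/(-38164 + (1603080 + 292*I*sqrt(8243))) = 59236/(1564916 + 292*I*sqrt(8243))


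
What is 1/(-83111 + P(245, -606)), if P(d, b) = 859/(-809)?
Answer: -809/67237658 ≈ -1.2032e-5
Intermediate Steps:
P(d, b) = -859/809 (P(d, b) = 859*(-1/809) = -859/809)
1/(-83111 + P(245, -606)) = 1/(-83111 - 859/809) = 1/(-67237658/809) = -809/67237658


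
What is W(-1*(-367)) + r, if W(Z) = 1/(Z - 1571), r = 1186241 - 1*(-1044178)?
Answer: 2685424475/1204 ≈ 2.2304e+6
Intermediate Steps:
r = 2230419 (r = 1186241 + 1044178 = 2230419)
W(Z) = 1/(-1571 + Z)
W(-1*(-367)) + r = 1/(-1571 - 1*(-367)) + 2230419 = 1/(-1571 + 367) + 2230419 = 1/(-1204) + 2230419 = -1/1204 + 2230419 = 2685424475/1204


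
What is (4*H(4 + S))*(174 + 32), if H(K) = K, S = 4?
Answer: 6592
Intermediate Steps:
(4*H(4 + S))*(174 + 32) = (4*(4 + 4))*(174 + 32) = (4*8)*206 = 32*206 = 6592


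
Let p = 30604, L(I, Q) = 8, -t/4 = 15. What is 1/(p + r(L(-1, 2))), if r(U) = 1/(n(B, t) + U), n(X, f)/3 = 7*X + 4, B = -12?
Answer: 232/7100127 ≈ 3.2675e-5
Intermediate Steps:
t = -60 (t = -4*15 = -60)
n(X, f) = 12 + 21*X (n(X, f) = 3*(7*X + 4) = 3*(4 + 7*X) = 12 + 21*X)
r(U) = 1/(-240 + U) (r(U) = 1/((12 + 21*(-12)) + U) = 1/((12 - 252) + U) = 1/(-240 + U))
1/(p + r(L(-1, 2))) = 1/(30604 + 1/(-240 + 8)) = 1/(30604 + 1/(-232)) = 1/(30604 - 1/232) = 1/(7100127/232) = 232/7100127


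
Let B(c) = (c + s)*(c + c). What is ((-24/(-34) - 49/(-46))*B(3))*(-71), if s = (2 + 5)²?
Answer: -15340260/391 ≈ -39233.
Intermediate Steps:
s = 49 (s = 7² = 49)
B(c) = 2*c*(49 + c) (B(c) = (c + 49)*(c + c) = (49 + c)*(2*c) = 2*c*(49 + c))
((-24/(-34) - 49/(-46))*B(3))*(-71) = ((-24/(-34) - 49/(-46))*(2*3*(49 + 3)))*(-71) = ((-24*(-1/34) - 49*(-1/46))*(2*3*52))*(-71) = ((12/17 + 49/46)*312)*(-71) = ((1385/782)*312)*(-71) = (216060/391)*(-71) = -15340260/391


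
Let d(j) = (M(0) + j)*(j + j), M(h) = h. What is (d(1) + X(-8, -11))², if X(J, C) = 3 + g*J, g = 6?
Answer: 1849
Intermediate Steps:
X(J, C) = 3 + 6*J
d(j) = 2*j² (d(j) = (0 + j)*(j + j) = j*(2*j) = 2*j²)
(d(1) + X(-8, -11))² = (2*1² + (3 + 6*(-8)))² = (2*1 + (3 - 48))² = (2 - 45)² = (-43)² = 1849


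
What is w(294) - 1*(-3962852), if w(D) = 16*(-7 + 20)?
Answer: 3963060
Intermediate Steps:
w(D) = 208 (w(D) = 16*13 = 208)
w(294) - 1*(-3962852) = 208 - 1*(-3962852) = 208 + 3962852 = 3963060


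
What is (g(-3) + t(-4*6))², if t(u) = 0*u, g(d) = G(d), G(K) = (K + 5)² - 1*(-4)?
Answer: 64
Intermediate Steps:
G(K) = 4 + (5 + K)² (G(K) = (5 + K)² + 4 = 4 + (5 + K)²)
g(d) = 4 + (5 + d)²
t(u) = 0
(g(-3) + t(-4*6))² = ((4 + (5 - 3)²) + 0)² = ((4 + 2²) + 0)² = ((4 + 4) + 0)² = (8 + 0)² = 8² = 64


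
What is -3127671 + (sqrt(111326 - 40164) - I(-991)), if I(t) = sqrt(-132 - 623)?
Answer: -3127671 + sqrt(71162) - I*sqrt(755) ≈ -3.1274e+6 - 27.477*I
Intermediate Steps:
I(t) = I*sqrt(755) (I(t) = sqrt(-755) = I*sqrt(755))
-3127671 + (sqrt(111326 - 40164) - I(-991)) = -3127671 + (sqrt(111326 - 40164) - I*sqrt(755)) = -3127671 + (sqrt(71162) - I*sqrt(755)) = -3127671 + sqrt(71162) - I*sqrt(755)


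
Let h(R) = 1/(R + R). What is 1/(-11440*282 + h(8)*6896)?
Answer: -1/3225649 ≈ -3.1001e-7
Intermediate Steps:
h(R) = 1/(2*R)
1/(-11440*282 + h(8)*6896) = 1/(-11440*282 + ((½)/8)*6896) = 1/(-3226080 + ((½)*(⅛))*6896) = 1/(-3226080 + (1/16)*6896) = 1/(-3226080 + 431) = 1/(-3225649) = -1/3225649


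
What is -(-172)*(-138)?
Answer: -23736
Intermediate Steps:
-(-172)*(-138) = -1*23736 = -23736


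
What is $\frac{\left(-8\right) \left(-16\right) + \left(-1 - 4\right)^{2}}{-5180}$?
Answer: $- \frac{153}{5180} \approx -0.029537$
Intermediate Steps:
$\frac{\left(-8\right) \left(-16\right) + \left(-1 - 4\right)^{2}}{-5180} = \left(128 + \left(-5\right)^{2}\right) \left(- \frac{1}{5180}\right) = \left(128 + 25\right) \left(- \frac{1}{5180}\right) = 153 \left(- \frac{1}{5180}\right) = - \frac{153}{5180}$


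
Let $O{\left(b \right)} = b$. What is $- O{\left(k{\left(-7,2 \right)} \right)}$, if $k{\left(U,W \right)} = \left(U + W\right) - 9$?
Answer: $14$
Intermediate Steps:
$k{\left(U,W \right)} = -9 + U + W$
$- O{\left(k{\left(-7,2 \right)} \right)} = - (-9 - 7 + 2) = \left(-1\right) \left(-14\right) = 14$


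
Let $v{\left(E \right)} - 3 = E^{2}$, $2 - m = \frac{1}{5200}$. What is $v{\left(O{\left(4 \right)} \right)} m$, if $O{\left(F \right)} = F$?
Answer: $\frac{197581}{5200} \approx 37.996$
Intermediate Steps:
$m = \frac{10399}{5200}$ ($m = 2 - \frac{1}{5200} = \frac{10399}{5200} \approx 1.9998$)
$v{\left(E \right)} = 3 + E^{2}$
$v{\left(O{\left(4 \right)} \right)} m = \left(3 + 4^{2}\right) \frac{10399}{5200} = \left(3 + 16\right) \frac{10399}{5200} = 19 \cdot \frac{10399}{5200} = \frac{197581}{5200}$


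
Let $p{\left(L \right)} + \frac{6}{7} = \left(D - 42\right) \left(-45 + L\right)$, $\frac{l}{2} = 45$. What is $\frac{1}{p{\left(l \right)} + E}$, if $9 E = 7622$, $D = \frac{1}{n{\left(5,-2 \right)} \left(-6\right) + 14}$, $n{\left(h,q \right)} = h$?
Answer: $- \frac{1008}{1055155} \approx -0.00095531$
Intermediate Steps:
$l = 90$ ($l = 2 \cdot 45 = 90$)
$D = - \frac{1}{16}$ ($D = \frac{1}{5 \left(-6\right) + 14} = \frac{1}{-30 + 14} = \frac{1}{-16} = - \frac{1}{16} \approx -0.0625$)
$E = \frac{7622}{9}$ ($E = \frac{1}{9} \cdot 7622 = \frac{7622}{9} \approx 846.89$)
$p{\left(L \right)} = \frac{211899}{112} - \frac{673 L}{16}$ ($p{\left(L \right)} = - \frac{6}{7} + \left(- \frac{1}{16} - 42\right) \left(-45 + L\right) = - \frac{6}{7} - \frac{673 \left(-45 + L\right)}{16} = - \frac{6}{7} - \left(- \frac{30285}{16} + \frac{673 L}{16}\right) = \frac{211899}{112} - \frac{673 L}{16}$)
$\frac{1}{p{\left(l \right)} + E} = \frac{1}{\left(\frac{211899}{112} - \frac{30285}{8}\right) + \frac{7622}{9}} = \frac{1}{- \frac{212091}{112} + \frac{7622}{9}} = \frac{1}{- \frac{1055155}{1008}} = - \frac{1008}{1055155}$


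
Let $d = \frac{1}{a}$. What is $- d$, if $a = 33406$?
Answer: $- \frac{1}{33406} \approx -2.9935 \cdot 10^{-5}$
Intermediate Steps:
$d = \frac{1}{33406} \approx 2.9935 \cdot 10^{-5}$
$- d = \left(-1\right) \frac{1}{33406} = - \frac{1}{33406}$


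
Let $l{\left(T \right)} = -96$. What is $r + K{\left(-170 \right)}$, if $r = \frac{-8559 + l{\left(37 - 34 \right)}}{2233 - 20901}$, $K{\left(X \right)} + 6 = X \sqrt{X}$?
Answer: $- \frac{103353}{18668} - 170 i \sqrt{170} \approx -5.5364 - 2216.5 i$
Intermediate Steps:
$K{\left(X \right)} = -6 + X^{\frac{3}{2}}$ ($K{\left(X \right)} = -6 + X \sqrt{X} = -6 + X^{\frac{3}{2}}$)
$r = \frac{8655}{18668}$ ($r = \frac{-8559 - 96}{2233 - 20901} = - \frac{8655}{-18668} = \left(-8655\right) \left(- \frac{1}{18668}\right) = \frac{8655}{18668} \approx 0.46363$)
$r + K{\left(-170 \right)} = \frac{8655}{18668} - \left(6 - \left(-170\right)^{\frac{3}{2}}\right) = \frac{8655}{18668} - \left(6 + 170 i \sqrt{170}\right) = - \frac{103353}{18668} - 170 i \sqrt{170}$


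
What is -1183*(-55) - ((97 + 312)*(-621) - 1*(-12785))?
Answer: 306269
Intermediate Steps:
-1183*(-55) - ((97 + 312)*(-621) - 1*(-12785)) = 65065 - (409*(-621) + 12785) = 65065 - (-253989 + 12785) = 65065 - 1*(-241204) = 65065 + 241204 = 306269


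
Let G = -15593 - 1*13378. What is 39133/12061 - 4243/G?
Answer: 1184896966/349419231 ≈ 3.3910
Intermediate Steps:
G = -28971 (G = -15593 - 13378 = -28971)
39133/12061 - 4243/G = 39133/12061 - 4243/(-28971) = 39133*(1/12061) - 4243*(-1/28971) = 39133/12061 + 4243/28971 = 1184896966/349419231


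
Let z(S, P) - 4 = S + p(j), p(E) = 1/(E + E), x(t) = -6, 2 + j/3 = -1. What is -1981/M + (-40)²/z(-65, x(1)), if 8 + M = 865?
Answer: -26858719/941843 ≈ -28.517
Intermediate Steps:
j = -9 (j = -6 + 3*(-1) = -6 - 3 = -9)
p(E) = 1/(2*E)
M = 857 (M = -8 + 865 = 857)
z(S, P) = 71/18 + S (z(S, P) = 4 + (S + (½)/(-9)) = 4 + (S + (½)*(-⅑)) = 4 + (S - 1/18) = 4 + (-1/18 + S) = 71/18 + S)
-1981/M + (-40)²/z(-65, x(1)) = -1981/857 + (-40)²/(71/18 - 65) = -1981*1/857 + 1600/(-1099/18) = -1981/857 + 1600*(-18/1099) = -1981/857 - 28800/1099 = -26858719/941843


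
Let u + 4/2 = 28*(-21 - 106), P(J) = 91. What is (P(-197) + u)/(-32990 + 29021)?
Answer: 3467/3969 ≈ 0.87352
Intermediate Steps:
u = -3558 (u = -2 + 28*(-21 - 106) = -2 + 28*(-127) = -2 - 3556 = -3558)
(P(-197) + u)/(-32990 + 29021) = (91 - 3558)/(-32990 + 29021) = -3467/(-3969) = -3467*(-1/3969) = 3467/3969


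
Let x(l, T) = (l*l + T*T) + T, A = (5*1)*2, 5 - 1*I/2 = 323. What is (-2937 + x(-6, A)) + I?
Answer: -3427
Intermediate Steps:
I = -636 (I = 10 - 2*323 = 10 - 646 = -636)
A = 10 (A = 5*2 = 10)
x(l, T) = T + T**2 + l**2 (x(l, T) = (l**2 + T**2) + T = (T**2 + l**2) + T = T + T**2 + l**2)
(-2937 + x(-6, A)) + I = (-2937 + (10 + 10**2 + (-6)**2)) - 636 = (-2937 + (10 + 100 + 36)) - 636 = (-2937 + 146) - 636 = -2791 - 636 = -3427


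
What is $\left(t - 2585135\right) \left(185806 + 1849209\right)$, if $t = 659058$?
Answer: $-3919595586155$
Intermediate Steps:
$\left(t - 2585135\right) \left(185806 + 1849209\right) = \left(659058 - 2585135\right) \left(185806 + 1849209\right) = \left(-1926077\right) 2035015 = -3919595586155$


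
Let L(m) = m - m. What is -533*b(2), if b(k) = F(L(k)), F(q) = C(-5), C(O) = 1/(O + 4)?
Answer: 533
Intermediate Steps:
L(m) = 0
C(O) = 1/(4 + O)
F(q) = -1 (F(q) = 1/(4 - 5) = 1/(-1) = -1)
b(k) = -1
-533*b(2) = -533*(-1) = 533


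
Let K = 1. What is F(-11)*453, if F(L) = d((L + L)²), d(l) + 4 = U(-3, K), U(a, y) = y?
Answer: -1359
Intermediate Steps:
d(l) = -3 (d(l) = -4 + 1 = -3)
F(L) = -3
F(-11)*453 = -3*453 = -1359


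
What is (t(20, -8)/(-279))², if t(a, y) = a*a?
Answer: 160000/77841 ≈ 2.0555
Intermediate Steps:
t(a, y) = a²
(t(20, -8)/(-279))² = (20²/(-279))² = (400*(-1/279))² = (-400/279)² = 160000/77841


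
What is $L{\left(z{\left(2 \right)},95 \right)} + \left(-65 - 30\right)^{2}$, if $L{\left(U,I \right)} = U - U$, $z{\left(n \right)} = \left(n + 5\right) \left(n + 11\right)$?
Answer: $9025$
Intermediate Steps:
$z{\left(n \right)} = \left(5 + n\right) \left(11 + n\right)$
$L{\left(U,I \right)} = 0$
$L{\left(z{\left(2 \right)},95 \right)} + \left(-65 - 30\right)^{2} = 0 + \left(-65 - 30\right)^{2} = 0 + \left(-95\right)^{2} = 0 + 9025 = 9025$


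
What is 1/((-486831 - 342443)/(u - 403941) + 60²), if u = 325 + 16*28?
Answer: 201584/726117037 ≈ 0.00027762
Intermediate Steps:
u = 773 (u = 325 + 448 = 773)
1/((-486831 - 342443)/(u - 403941) + 60²) = 1/((-486831 - 342443)/(773 - 403941) + 60²) = 1/(-829274/(-403168) + 3600) = 1/(-829274*(-1/403168) + 3600) = 1/(414637/201584 + 3600) = 1/(726117037/201584) = 201584/726117037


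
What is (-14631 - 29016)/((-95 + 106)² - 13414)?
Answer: 14549/4431 ≈ 3.2835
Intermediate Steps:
(-14631 - 29016)/((-95 + 106)² - 13414) = -43647/(11² - 13414) = -43647/(121 - 13414) = -43647/(-13293) = -43647*(-1/13293) = 14549/4431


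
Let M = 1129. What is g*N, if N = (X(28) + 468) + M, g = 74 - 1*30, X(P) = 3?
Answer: 70400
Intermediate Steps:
g = 44 (g = 74 - 30 = 44)
N = 1600 (N = (3 + 468) + 1129 = 471 + 1129 = 1600)
g*N = 44*1600 = 70400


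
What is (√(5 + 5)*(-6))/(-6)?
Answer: √10 ≈ 3.1623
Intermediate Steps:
(√(5 + 5)*(-6))/(-6) = -√10*(-6)/6 = -(-1)*√10 = √10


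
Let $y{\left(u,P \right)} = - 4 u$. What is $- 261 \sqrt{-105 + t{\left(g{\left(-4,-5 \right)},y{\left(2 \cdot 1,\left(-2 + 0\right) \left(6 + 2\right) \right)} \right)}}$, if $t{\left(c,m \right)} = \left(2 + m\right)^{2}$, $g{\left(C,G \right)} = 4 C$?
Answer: $- 261 i \sqrt{69} \approx - 2168.0 i$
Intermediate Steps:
$- 261 \sqrt{-105 + t{\left(g{\left(-4,-5 \right)},y{\left(2 \cdot 1,\left(-2 + 0\right) \left(6 + 2\right) \right)} \right)}} = - 261 \sqrt{-105 + \left(2 - 4 \cdot 2 \cdot 1\right)^{2}} = - 261 \sqrt{-105 + \left(2 - 8\right)^{2}} = - 261 \sqrt{-105 + \left(-6\right)^{2}} = - 261 \sqrt{-105 + 36} = - 261 \sqrt{-69} = - 261 i \sqrt{69}$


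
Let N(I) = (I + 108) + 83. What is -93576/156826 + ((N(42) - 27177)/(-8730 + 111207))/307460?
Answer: -368544672968708/617650936661865 ≈ -0.59669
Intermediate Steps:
N(I) = 191 + I (N(I) = (108 + I) + 83 = 191 + I)
-93576/156826 + ((N(42) - 27177)/(-8730 + 111207))/307460 = -93576/156826 + (((191 + 42) - 27177)/(-8730 + 111207))/307460 = -93576*1/156826 + ((233 - 27177)/102477)*(1/307460) = -46788/78413 - 26944*1/102477*(1/307460) = -46788/78413 - 26944/102477*1/307460 = -46788/78413 - 6736/7876894605 = -368544672968708/617650936661865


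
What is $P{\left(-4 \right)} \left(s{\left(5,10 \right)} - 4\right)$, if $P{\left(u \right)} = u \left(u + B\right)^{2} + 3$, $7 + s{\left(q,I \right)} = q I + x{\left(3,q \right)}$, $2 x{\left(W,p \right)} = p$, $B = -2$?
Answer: $- \frac{11703}{2} \approx -5851.5$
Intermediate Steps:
$x{\left(W,p \right)} = \frac{p}{2}$
$s{\left(q,I \right)} = -7 + \frac{q}{2} + I q$ ($s{\left(q,I \right)} = -7 + \left(q I + \frac{q}{2}\right) = -7 + \left(I q + \frac{q}{2}\right) = -7 + \left(\frac{q}{2} + I q\right) = -7 + \frac{q}{2} + I q$)
$P{\left(u \right)} = 3 + u \left(-2 + u\right)^{2}$ ($P{\left(u \right)} = u \left(u - 2\right)^{2} + 3 = u \left(-2 + u\right)^{2} + 3 = 3 + u \left(-2 + u\right)^{2}$)
$P{\left(-4 \right)} \left(s{\left(5,10 \right)} - 4\right) = \left(3 - 4 \left(-2 - 4\right)^{2}\right) \left(\left(-7 + \frac{1}{2} \cdot 5 + 10 \cdot 5\right) - 4\right) = \left(3 - 4 \left(-6\right)^{2}\right) \left(\left(-7 + \frac{5}{2} + 50\right) - 4\right) = \left(3 - 144\right) \left(\frac{91}{2} - 4\right) = \left(3 - 144\right) \frac{83}{2} = \left(-141\right) \frac{83}{2} = - \frac{11703}{2}$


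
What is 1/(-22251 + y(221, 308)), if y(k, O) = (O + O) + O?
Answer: -1/21327 ≈ -4.6889e-5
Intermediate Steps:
y(k, O) = 3*O (y(k, O) = 2*O + O = 3*O)
1/(-22251 + y(221, 308)) = 1/(-22251 + 3*308) = 1/(-22251 + 924) = 1/(-21327) = -1/21327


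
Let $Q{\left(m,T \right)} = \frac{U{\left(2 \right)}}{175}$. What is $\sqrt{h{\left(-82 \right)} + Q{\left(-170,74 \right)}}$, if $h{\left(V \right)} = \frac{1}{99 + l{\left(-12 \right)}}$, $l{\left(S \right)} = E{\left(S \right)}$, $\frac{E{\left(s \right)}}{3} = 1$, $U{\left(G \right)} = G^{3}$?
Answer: $\frac{\sqrt{707574}}{3570} \approx 0.23562$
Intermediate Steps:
$E{\left(s \right)} = 3$ ($E{\left(s \right)} = 3 \cdot 1 = 3$)
$l{\left(S \right)} = 3$
$Q{\left(m,T \right)} = \frac{8}{175}$ ($Q{\left(m,T \right)} = \frac{2^{3}}{175} = 8 \cdot \frac{1}{175} = \frac{8}{175}$)
$h{\left(V \right)} = \frac{1}{102}$ ($h{\left(V \right)} = \frac{1}{99 + 3} = \frac{1}{102}$)
$\sqrt{h{\left(-82 \right)} + Q{\left(-170,74 \right)}} = \sqrt{\frac{1}{102} + \frac{8}{175}} = \sqrt{\frac{991}{17850}} = \frac{\sqrt{707574}}{3570}$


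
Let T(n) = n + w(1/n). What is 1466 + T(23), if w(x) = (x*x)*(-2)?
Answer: 787679/529 ≈ 1489.0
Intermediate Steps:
w(x) = -2*x² (w(x) = x²*(-2) = -2*x²)
T(n) = n - 2/n²
1466 + T(23) = 1466 + (23 - 2/23²) = 1466 + (23 - 2*1/529) = 1466 + (23 - 2/529) = 1466 + 12165/529 = 787679/529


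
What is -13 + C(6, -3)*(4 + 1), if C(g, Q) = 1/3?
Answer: -34/3 ≈ -11.333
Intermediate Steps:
C(g, Q) = ⅓
-13 + C(6, -3)*(4 + 1) = -13 + (4 + 1)/3 = -13 + (⅓)*5 = -13 + 5/3 = -34/3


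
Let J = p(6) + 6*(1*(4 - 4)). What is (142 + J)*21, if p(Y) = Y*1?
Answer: 3108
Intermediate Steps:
p(Y) = Y
J = 6 (J = 6 + 6*(1*(4 - 4)) = 6 + 6*(1*0) = 6 + 6*0 = 6 + 0 = 6)
(142 + J)*21 = (142 + 6)*21 = 148*21 = 3108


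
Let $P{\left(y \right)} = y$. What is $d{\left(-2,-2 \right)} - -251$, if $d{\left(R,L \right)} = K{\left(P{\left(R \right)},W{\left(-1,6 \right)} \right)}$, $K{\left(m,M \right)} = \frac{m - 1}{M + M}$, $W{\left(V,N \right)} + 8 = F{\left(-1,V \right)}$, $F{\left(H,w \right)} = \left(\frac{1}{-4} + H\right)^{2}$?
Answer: $\frac{25877}{103} \approx 251.23$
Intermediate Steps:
$F{\left(H,w \right)} = \left(- \frac{1}{4} + H\right)^{2}$
$W{\left(V,N \right)} = - \frac{103}{16}$ ($W{\left(V,N \right)} = -8 + \frac{\left(-1 + 4 \left(-1\right)\right)^{2}}{16} = -8 + \frac{\left(-1 - 4\right)^{2}}{16} = -8 + \frac{\left(-5\right)^{2}}{16} = -8 + \frac{1}{16} \cdot 25 = -8 + \frac{25}{16} = - \frac{103}{16}$)
$K{\left(m,M \right)} = \frac{-1 + m}{2 M}$
$d{\left(R,L \right)} = \frac{8}{103} - \frac{8 R}{103}$ ($d{\left(R,L \right)} = \frac{-1 + R}{2 \left(- \frac{103}{16}\right)} = \frac{1}{2} \left(- \frac{16}{103}\right) \left(-1 + R\right) = \frac{8}{103} - \frac{8 R}{103}$)
$d{\left(-2,-2 \right)} - -251 = \left(\frac{8}{103} - - \frac{16}{103}\right) - -251 = \left(\frac{8}{103} + \frac{16}{103}\right) + 251 = \frac{24}{103} + 251 = \frac{25877}{103}$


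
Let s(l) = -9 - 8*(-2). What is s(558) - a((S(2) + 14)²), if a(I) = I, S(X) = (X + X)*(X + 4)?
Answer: -1437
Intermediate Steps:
S(X) = 2*X*(4 + X) (S(X) = (2*X)*(4 + X) = 2*X*(4 + X))
s(l) = 7 (s(l) = -9 + 16 = 7)
s(558) - a((S(2) + 14)²) = 7 - (2*2*(4 + 2) + 14)² = 7 - (2*2*6 + 14)² = 7 - (24 + 14)² = 7 - 1*38² = 7 - 1*1444 = 7 - 1444 = -1437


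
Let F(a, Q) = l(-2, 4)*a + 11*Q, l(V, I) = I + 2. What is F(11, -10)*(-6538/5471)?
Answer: 287672/5471 ≈ 52.581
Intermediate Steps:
l(V, I) = 2 + I
F(a, Q) = 6*a + 11*Q (F(a, Q) = (2 + 4)*a + 11*Q = 6*a + 11*Q)
F(11, -10)*(-6538/5471) = (6*11 + 11*(-10))*(-6538/5471) = (66 - 110)*(-6538*1/5471) = -44*(-6538/5471) = 287672/5471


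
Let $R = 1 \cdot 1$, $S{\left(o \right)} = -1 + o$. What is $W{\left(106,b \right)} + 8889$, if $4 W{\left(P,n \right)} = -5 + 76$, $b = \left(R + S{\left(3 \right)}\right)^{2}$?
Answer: $\frac{35627}{4} \approx 8906.8$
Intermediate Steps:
$R = 1$
$b = 9$ ($b = \left(1 + \left(-1 + 3\right)\right)^{2} = \left(1 + 2\right)^{2} = 3^{2} = 9$)
$W{\left(P,n \right)} = \frac{71}{4}$ ($W{\left(P,n \right)} = \frac{-5 + 76}{4} = \frac{1}{4} \cdot 71 = \frac{71}{4}$)
$W{\left(106,b \right)} + 8889 = \frac{71}{4} + 8889 = \frac{35627}{4}$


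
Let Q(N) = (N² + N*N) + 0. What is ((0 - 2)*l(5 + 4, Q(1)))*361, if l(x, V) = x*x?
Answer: -58482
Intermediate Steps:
Q(N) = 2*N² (Q(N) = (N² + N²) + 0 = 2*N² + 0 = 2*N²)
l(x, V) = x²
((0 - 2)*l(5 + 4, Q(1)))*361 = ((0 - 2)*(5 + 4)²)*361 = -2*9²*361 = -2*81*361 = -162*361 = -58482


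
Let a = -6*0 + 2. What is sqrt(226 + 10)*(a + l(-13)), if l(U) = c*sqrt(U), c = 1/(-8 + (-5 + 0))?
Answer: 2*sqrt(59)*(26 - I*sqrt(13))/13 ≈ 30.725 - 4.2607*I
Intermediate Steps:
c = -1/13 (c = 1/(-8 - 5) = 1/(-13) = -1/13 ≈ -0.076923)
l(U) = -sqrt(U)/13
a = 2 (a = 0 + 2 = 2)
sqrt(226 + 10)*(a + l(-13)) = sqrt(226 + 10)*(2 - I*sqrt(13)/13) = sqrt(236)*(2 - I*sqrt(13)/13) = (2*sqrt(59))*(2 - I*sqrt(13)/13) = 2*sqrt(59)*(2 - I*sqrt(13)/13)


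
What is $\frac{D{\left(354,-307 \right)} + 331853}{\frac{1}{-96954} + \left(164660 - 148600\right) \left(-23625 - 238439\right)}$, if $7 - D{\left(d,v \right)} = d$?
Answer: $- \frac{32140832724}{408054938079361} \approx -7.8766 \cdot 10^{-5}$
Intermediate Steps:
$D{\left(d,v \right)} = 7 - d$
$\frac{D{\left(354,-307 \right)} + 331853}{\frac{1}{-96954} + \left(164660 - 148600\right) \left(-23625 - 238439\right)} = \frac{\left(7 - 354\right) + 331853}{\frac{1}{-96954} + \left(164660 - 148600\right) \left(-23625 - 238439\right)} = \frac{\left(7 - 354\right) + 331853}{- \frac{1}{96954} + 16060 \left(-262064\right)} = \frac{-347 + 331853}{- \frac{1}{96954} - 4208747840} = \frac{331506}{- \frac{408054938079361}{96954}} = 331506 \left(- \frac{96954}{408054938079361}\right) = - \frac{32140832724}{408054938079361}$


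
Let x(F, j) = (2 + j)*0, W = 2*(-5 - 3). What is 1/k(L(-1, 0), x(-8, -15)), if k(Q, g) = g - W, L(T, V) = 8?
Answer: 1/16 ≈ 0.062500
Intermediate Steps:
W = -16 (W = 2*(-8) = -16)
x(F, j) = 0
k(Q, g) = 16 + g (k(Q, g) = g - 1*(-16) = g + 16 = 16 + g)
1/k(L(-1, 0), x(-8, -15)) = 1/(16 + 0) = 1/16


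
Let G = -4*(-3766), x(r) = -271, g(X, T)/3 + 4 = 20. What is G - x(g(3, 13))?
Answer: 15335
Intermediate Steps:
g(X, T) = 48 (g(X, T) = -12 + 3*20 = -12 + 60 = 48)
G = 15064
G - x(g(3, 13)) = 15064 - 1*(-271) = 15064 + 271 = 15335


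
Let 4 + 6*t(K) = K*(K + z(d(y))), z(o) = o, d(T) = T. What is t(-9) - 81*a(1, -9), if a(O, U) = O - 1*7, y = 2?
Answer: 2975/6 ≈ 495.83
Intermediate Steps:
a(O, U) = -7 + O (a(O, U) = O - 7 = -7 + O)
t(K) = -⅔ + K*(2 + K)/6 (t(K) = -⅔ + (K*(K + 2))/6 = -⅔ + (K*(2 + K))/6 = -⅔ + K*(2 + K)/6)
t(-9) - 81*a(1, -9) = (-⅔ + (⅓)*(-9) + (⅙)*(-9)²) - 81*(-7 + 1) = (-⅔ - 3 + (⅙)*81) - 81*(-6) = (-⅔ - 3 + 27/2) + 486 = 59/6 + 486 = 2975/6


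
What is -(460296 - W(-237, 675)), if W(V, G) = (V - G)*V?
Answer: -244152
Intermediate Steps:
W(V, G) = V*(V - G)
-(460296 - W(-237, 675)) = -(460296 - (-237)*(-237 - 1*675)) = -(460296 - (-237)*(-237 - 675)) = -(460296 - (-237)*(-912)) = -(460296 - 1*216144) = -(460296 - 216144) = -1*244152 = -244152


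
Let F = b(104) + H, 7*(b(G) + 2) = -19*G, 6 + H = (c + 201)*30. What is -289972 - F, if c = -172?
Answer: -2033862/7 ≈ -2.9055e+5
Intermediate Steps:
H = 864 (H = -6 + (-172 + 201)*30 = -6 + 29*30 = -6 + 870 = 864)
b(G) = -2 - 19*G/7 (b(G) = -2 + (-19*G)/7 = -2 - 19*G/7)
F = 4058/7 (F = (-2 - 19/7*104) + 864 = (-2 - 1976/7) + 864 = -1990/7 + 864 = 4058/7 ≈ 579.71)
-289972 - F = -289972 - 1*4058/7 = -289972 - 4058/7 = -2033862/7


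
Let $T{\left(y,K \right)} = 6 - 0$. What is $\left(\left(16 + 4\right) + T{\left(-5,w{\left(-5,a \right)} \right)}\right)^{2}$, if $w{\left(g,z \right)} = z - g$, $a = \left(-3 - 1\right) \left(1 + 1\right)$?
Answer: $676$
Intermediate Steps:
$a = -8$ ($a = \left(-4\right) 2 = -8$)
$T{\left(y,K \right)} = 6$ ($T{\left(y,K \right)} = 6 + 0 = 6$)
$\left(\left(16 + 4\right) + T{\left(-5,w{\left(-5,a \right)} \right)}\right)^{2} = \left(\left(16 + 4\right) + 6\right)^{2} = \left(20 + 6\right)^{2} = 26^{2} = 676$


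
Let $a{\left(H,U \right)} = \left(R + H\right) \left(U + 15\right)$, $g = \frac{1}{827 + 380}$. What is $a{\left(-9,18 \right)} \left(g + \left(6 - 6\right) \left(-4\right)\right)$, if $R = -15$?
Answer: $- \frac{792}{1207} \approx -0.65617$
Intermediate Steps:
$g = \frac{1}{1207} \approx 0.0008285$
$a{\left(H,U \right)} = \left(-15 + H\right) \left(15 + U\right)$ ($a{\left(H,U \right)} = \left(-15 + H\right) \left(U + 15\right) = \left(-15 + H\right) \left(15 + U\right)$)
$a{\left(-9,18 \right)} \left(g + \left(6 - 6\right) \left(-4\right)\right) = \left(-225 - 270 + 15 \left(-9\right) - 162\right) \left(\frac{1}{1207} + \left(6 - 6\right) \left(-4\right)\right) = \left(-225 - 270 - 135 - 162\right) \left(\frac{1}{1207} + 0 \left(-4\right)\right) = - 792 \left(\frac{1}{1207} + 0\right) = \left(-792\right) \frac{1}{1207} = - \frac{792}{1207}$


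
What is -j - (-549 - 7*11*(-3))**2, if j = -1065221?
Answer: 964097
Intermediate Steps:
-j - (-549 - 7*11*(-3))**2 = -1*(-1065221) - (-549 - 7*11*(-3))**2 = 1065221 - (-549 - 77*(-3))**2 = 1065221 - (-549 + 231)**2 = 1065221 - 1*(-318)**2 = 1065221 - 1*101124 = 1065221 - 101124 = 964097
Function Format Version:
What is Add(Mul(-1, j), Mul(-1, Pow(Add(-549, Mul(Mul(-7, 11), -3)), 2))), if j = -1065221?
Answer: 964097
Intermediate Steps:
Add(Mul(-1, j), Mul(-1, Pow(Add(-549, Mul(Mul(-7, 11), -3)), 2))) = Add(Mul(-1, -1065221), Mul(-1, Pow(Add(-549, Mul(Mul(-7, 11), -3)), 2))) = Add(1065221, Mul(-1, Pow(Add(-549, Mul(-77, -3)), 2))) = Add(1065221, Mul(-1, Pow(Add(-549, 231), 2))) = Add(1065221, Mul(-1, Pow(-318, 2))) = Add(1065221, Mul(-1, 101124)) = Add(1065221, -101124) = 964097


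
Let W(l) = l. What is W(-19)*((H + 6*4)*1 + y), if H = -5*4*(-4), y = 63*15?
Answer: -19931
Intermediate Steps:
y = 945
H = 80 (H = -20*(-4) = 80)
W(-19)*((H + 6*4)*1 + y) = -19*((80 + 6*4)*1 + 945) = -19*((80 + 24)*1 + 945) = -19*(104*1 + 945) = -19*(104 + 945) = -19*1049 = -19931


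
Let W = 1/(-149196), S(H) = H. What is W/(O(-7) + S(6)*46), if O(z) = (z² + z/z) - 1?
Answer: -1/48488700 ≈ -2.0623e-8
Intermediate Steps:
W = -1/149196 ≈ -6.7026e-6
O(z) = z² (O(z) = (z² + 1) - 1 = (1 + z²) - 1 = z²)
W/(O(-7) + S(6)*46) = -1/(149196*((-7)² + 6*46)) = -1/(149196*(49 + 276)) = -1/149196/325 = -1/149196*1/325 = -1/48488700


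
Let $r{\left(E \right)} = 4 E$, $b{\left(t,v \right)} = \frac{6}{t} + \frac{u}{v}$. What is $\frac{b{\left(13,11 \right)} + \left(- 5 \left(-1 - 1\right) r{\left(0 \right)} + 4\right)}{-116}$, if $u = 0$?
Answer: $- \frac{1}{26} \approx -0.038462$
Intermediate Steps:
$b{\left(t,v \right)} = \frac{6}{t}$ ($b{\left(t,v \right)} = \frac{6}{t} + \frac{0}{v} = \frac{6}{t} + 0 = \frac{6}{t}$)
$\frac{b{\left(13,11 \right)} + \left(- 5 \left(-1 - 1\right) r{\left(0 \right)} + 4\right)}{-116} = \frac{\frac{6}{13} + \left(- 5 \left(-1 - 1\right) 4 \cdot 0 + 4\right)}{-116} = \left(6 \cdot \frac{1}{13} + \left(\left(-5\right) \left(-2\right) 0 + 4\right)\right) \left(- \frac{1}{116}\right) = \left(\frac{6}{13} + \left(10 \cdot 0 + 4\right)\right) \left(- \frac{1}{116}\right) = \left(\frac{6}{13} + \left(0 + 4\right)\right) \left(- \frac{1}{116}\right) = \left(\frac{6}{13} + 4\right) \left(- \frac{1}{116}\right) = \frac{58}{13} \left(- \frac{1}{116}\right) = - \frac{1}{26}$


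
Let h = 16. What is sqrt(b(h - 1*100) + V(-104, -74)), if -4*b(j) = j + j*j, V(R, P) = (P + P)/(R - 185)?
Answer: I*sqrt(503579)/17 ≈ 41.743*I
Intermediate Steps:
V(R, P) = 2*P/(-185 + R) (V(R, P) = (2*P)/(-185 + R) = 2*P/(-185 + R))
b(j) = -j/4 - j**2/4 (b(j) = -(j + j*j)/4 = -(j + j**2)/4 = -j/4 - j**2/4)
sqrt(b(h - 1*100) + V(-104, -74)) = sqrt(-(16 - 1*100)*(1 + (16 - 1*100))/4 + 2*(-74)/(-185 - 104)) = sqrt(-(16 - 100)*(1 + (16 - 100))/4 + 2*(-74)/(-289)) = sqrt(-1/4*(-84)*(1 - 84) + 2*(-74)*(-1/289)) = sqrt(-1/4*(-84)*(-83) + 148/289) = sqrt(-1743 + 148/289) = sqrt(-503579/289) = I*sqrt(503579)/17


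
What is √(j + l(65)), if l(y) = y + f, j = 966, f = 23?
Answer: √1054 ≈ 32.465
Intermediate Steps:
l(y) = 23 + y (l(y) = y + 23 = 23 + y)
√(j + l(65)) = √(966 + (23 + 65)) = √(966 + 88) = √1054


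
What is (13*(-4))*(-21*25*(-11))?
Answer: -300300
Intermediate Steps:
(13*(-4))*(-21*25*(-11)) = -(-27300)*(-11) = -52*5775 = -300300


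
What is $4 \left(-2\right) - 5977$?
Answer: $-5985$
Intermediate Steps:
$4 \left(-2\right) - 5977 = -8 - 5977 = -5985$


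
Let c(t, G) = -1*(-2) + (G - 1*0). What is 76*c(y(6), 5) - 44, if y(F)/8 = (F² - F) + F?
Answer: 488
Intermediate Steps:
y(F) = 8*F² (y(F) = 8*((F² - F) + F) = 8*F²)
c(t, G) = 2 + G (c(t, G) = 2 + (G + 0) = 2 + G)
76*c(y(6), 5) - 44 = 76*(2 + 5) - 44 = 76*7 - 44 = 532 - 44 = 488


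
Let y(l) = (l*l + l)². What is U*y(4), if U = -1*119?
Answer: -47600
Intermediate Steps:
y(l) = (l + l²)² (y(l) = (l² + l)² = (l + l²)²)
U = -119
U*y(4) = -119*4²*(1 + 4)² = -1904*5² = -1904*25 = -119*400 = -47600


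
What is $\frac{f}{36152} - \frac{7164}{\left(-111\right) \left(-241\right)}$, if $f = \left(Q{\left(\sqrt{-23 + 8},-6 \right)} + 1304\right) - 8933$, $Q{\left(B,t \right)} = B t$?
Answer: $- \frac{154358769}{322367384} - \frac{3 i \sqrt{15}}{18076} \approx -0.47883 - 0.00064278 i$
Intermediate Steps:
$f = -7629 - 6 i \sqrt{15}$ ($f = \left(\sqrt{-23 + 8} \left(-6\right) + 1304\right) - 8933 = \left(\sqrt{-15} \left(-6\right) + 1304\right) - 8933 = \left(i \sqrt{15} \left(-6\right) + 1304\right) - 8933 = \left(- 6 i \sqrt{15} + 1304\right) - 8933 = \left(1304 - 6 i \sqrt{15}\right) - 8933 = -7629 - 6 i \sqrt{15} \approx -7629.0 - 23.238 i$)
$\frac{f}{36152} - \frac{7164}{\left(-111\right) \left(-241\right)} = \frac{-7629 - 6 i \sqrt{15}}{36152} - \frac{7164}{\left(-111\right) \left(-241\right)} = \left(-7629 - 6 i \sqrt{15}\right) \frac{1}{36152} - \frac{7164}{26751} = \left(- \frac{7629}{36152} - \frac{3 i \sqrt{15}}{18076}\right) - \frac{2388}{8917} = - \frac{154358769}{322367384} - \frac{3 i \sqrt{15}}{18076}$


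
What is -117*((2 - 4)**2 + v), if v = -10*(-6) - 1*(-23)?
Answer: -10179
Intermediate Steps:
v = 83 (v = 60 + 23 = 83)
-117*((2 - 4)**2 + v) = -117*((2 - 4)**2 + 83) = -117*((-2)**2 + 83) = -117*(4 + 83) = -117*87 = -10179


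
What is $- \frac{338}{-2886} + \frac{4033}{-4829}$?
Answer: $- \frac{384886}{536019} \approx -0.71805$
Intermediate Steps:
$- \frac{338}{-2886} + \frac{4033}{-4829} = \left(-338\right) \left(- \frac{1}{2886}\right) + 4033 \left(- \frac{1}{4829}\right) = \frac{13}{111} - \frac{4033}{4829} = - \frac{384886}{536019}$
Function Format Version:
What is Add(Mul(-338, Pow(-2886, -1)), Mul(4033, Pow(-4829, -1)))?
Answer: Rational(-384886, 536019) ≈ -0.71805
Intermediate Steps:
Add(Mul(-338, Pow(-2886, -1)), Mul(4033, Pow(-4829, -1))) = Add(Mul(-338, Rational(-1, 2886)), Mul(4033, Rational(-1, 4829))) = Add(Rational(13, 111), Rational(-4033, 4829)) = Rational(-384886, 536019)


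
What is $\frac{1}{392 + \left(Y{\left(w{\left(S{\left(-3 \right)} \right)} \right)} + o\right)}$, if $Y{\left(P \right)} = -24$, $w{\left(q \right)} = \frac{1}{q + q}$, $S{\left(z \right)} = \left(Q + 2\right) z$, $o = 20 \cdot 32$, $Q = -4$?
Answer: $\frac{1}{1008} \approx 0.00099206$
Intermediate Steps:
$o = 640$
$S{\left(z \right)} = - 2 z$ ($S{\left(z \right)} = \left(-4 + 2\right) z = - 2 z$)
$w{\left(q \right)} = \frac{1}{2 q}$
$\frac{1}{392 + \left(Y{\left(w{\left(S{\left(-3 \right)} \right)} \right)} + o\right)} = \frac{1}{392 + \left(-24 + 640\right)} = \frac{1}{392 + 616} = \frac{1}{1008}$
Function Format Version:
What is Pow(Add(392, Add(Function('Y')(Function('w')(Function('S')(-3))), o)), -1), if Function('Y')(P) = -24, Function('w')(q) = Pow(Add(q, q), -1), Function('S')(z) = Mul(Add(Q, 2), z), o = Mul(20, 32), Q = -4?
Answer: Rational(1, 1008) ≈ 0.00099206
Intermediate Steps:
o = 640
Function('S')(z) = Mul(-2, z) (Function('S')(z) = Mul(Add(-4, 2), z) = Mul(-2, z))
Function('w')(q) = Mul(Rational(1, 2), Pow(q, -1)) (Function('w')(q) = Pow(Mul(2, q), -1) = Mul(Rational(1, 2), Pow(q, -1)))
Pow(Add(392, Add(Function('Y')(Function('w')(Function('S')(-3))), o)), -1) = Pow(Add(392, Add(-24, 640)), -1) = Pow(Add(392, 616), -1) = Pow(1008, -1) = Rational(1, 1008)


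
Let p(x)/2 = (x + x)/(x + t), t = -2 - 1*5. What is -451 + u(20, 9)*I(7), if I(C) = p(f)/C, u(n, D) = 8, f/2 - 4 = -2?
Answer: -9599/21 ≈ -457.10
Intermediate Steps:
t = -7 (t = -2 - 5 = -7)
f = 4 (f = 8 + 2*(-2) = 8 - 4 = 4)
p(x) = 4*x/(-7 + x) (p(x) = 2*((x + x)/(x - 7)) = 2*((2*x)/(-7 + x)) = 2*(2*x/(-7 + x)) = 4*x/(-7 + x))
I(C) = -16/(3*C) (I(C) = (4*4/(-7 + 4))/C = (4*4/(-3))/C = (4*4*(-⅓))/C = -16/(3*C))
-451 + u(20, 9)*I(7) = -451 + 8*(-16/3/7) = -451 + 8*(-16/3*⅐) = -451 + 8*(-16/21) = -451 - 128/21 = -9599/21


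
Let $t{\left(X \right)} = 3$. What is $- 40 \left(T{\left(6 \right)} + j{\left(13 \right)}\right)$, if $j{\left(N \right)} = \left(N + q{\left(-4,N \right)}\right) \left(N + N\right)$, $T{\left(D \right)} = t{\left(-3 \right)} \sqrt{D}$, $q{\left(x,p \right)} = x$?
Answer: $-9360 - 120 \sqrt{6} \approx -9653.9$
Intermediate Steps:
$T{\left(D \right)} = 3 \sqrt{D}$
$j{\left(N \right)} = 2 N \left(-4 + N\right)$ ($j{\left(N \right)} = \left(N - 4\right) \left(N + N\right) = \left(-4 + N\right) 2 N = 2 N \left(-4 + N\right)$)
$- 40 \left(T{\left(6 \right)} + j{\left(13 \right)}\right) = - 40 \left(3 \sqrt{6} + 2 \cdot 13 \left(-4 + 13\right)\right) = - 40 \left(3 \sqrt{6} + 2 \cdot 13 \cdot 9\right) = - 40 \left(3 \sqrt{6} + 234\right) = - 40 \left(234 + 3 \sqrt{6}\right) = -9360 - 120 \sqrt{6}$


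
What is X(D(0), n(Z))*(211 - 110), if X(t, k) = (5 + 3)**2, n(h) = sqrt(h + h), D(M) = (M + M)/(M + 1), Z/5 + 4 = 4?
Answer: 6464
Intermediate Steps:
Z = 0 (Z = -20 + 5*4 = -20 + 20 = 0)
D(M) = 2*M/(1 + M) (D(M) = (2*M)/(1 + M) = 2*M/(1 + M))
n(h) = sqrt(2)*sqrt(h) (n(h) = sqrt(2*h) = sqrt(2)*sqrt(h))
X(t, k) = 64 (X(t, k) = 8**2 = 64)
X(D(0), n(Z))*(211 - 110) = 64*(211 - 110) = 64*101 = 6464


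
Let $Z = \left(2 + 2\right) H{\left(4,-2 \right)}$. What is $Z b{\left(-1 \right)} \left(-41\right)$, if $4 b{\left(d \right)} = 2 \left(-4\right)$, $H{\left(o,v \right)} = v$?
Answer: $-656$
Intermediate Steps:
$Z = -8$ ($Z = \left(2 + 2\right) \left(-2\right) = 4 \left(-2\right) = -8$)
$b{\left(d \right)} = -2$ ($b{\left(d \right)} = \frac{2 \left(-4\right)}{4} = \frac{1}{4} \left(-8\right) = -2$)
$Z b{\left(-1 \right)} \left(-41\right) = \left(-8\right) \left(-2\right) \left(-41\right) = 16 \left(-41\right) = -656$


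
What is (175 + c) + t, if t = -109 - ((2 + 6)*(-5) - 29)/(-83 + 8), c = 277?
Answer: 8552/25 ≈ 342.08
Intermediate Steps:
t = -2748/25 (t = -109 - (8*(-5) - 29)/(-75) = -109 - (-40 - 29)*(-1)/75 = -109 - (-69)*(-1)/75 = -109 - 1*23/25 = -109 - 23/25 = -2748/25 ≈ -109.92)
(175 + c) + t = (175 + 277) - 2748/25 = 452 - 2748/25 = 8552/25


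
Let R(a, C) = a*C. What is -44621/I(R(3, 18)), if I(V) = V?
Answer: -44621/54 ≈ -826.31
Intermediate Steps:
R(a, C) = C*a
-44621/I(R(3, 18)) = -44621/(18*3) = -44621/54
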